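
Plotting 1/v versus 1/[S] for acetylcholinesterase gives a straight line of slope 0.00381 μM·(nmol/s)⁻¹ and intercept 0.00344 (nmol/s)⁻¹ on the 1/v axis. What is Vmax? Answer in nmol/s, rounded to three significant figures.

The y-intercept of a Lineweaver–Burk plot equals 1/Vmax, so Vmax = 1/0.00344 = 291 nmol/s.

291 nmol/s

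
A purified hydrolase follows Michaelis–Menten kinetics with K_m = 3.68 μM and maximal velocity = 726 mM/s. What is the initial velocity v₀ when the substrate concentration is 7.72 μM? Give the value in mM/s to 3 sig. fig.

492 mM/s

v = Vmax·[S]/(Km + [S]) = 726 × 7.72 / (3.68 + 7.72)
  = 5605 / 11.40 = 492 mM/s.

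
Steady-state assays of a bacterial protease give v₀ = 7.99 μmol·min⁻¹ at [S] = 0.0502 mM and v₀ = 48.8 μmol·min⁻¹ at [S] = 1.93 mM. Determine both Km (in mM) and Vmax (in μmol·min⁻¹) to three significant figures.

Km = 0.305 mM; Vmax = 56.5 μmol·min⁻¹

From v = Vmax[S]/(Km+[S]), each point gives Vmax = v(Km+[S])/[S].
Equating: 7.99(Km+0.0502)/0.0502 = 48.8(Km+1.93)/1.93.
159.2·Km + 7.99 = 25.28·Km + 48.8, so (159.2 − 25.28)·Km = 48.8 − 7.99.
Km = 40.81/133.9 = 0.305 mM; then Vmax = 7.99(0.305+0.0502)/0.0502 = 56.5 μmol·min⁻¹.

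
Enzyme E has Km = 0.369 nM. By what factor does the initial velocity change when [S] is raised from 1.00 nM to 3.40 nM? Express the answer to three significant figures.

Since Vmax cancels, v₂/v₁ = [S]₂(Km+[S]₁) / [S]₁(Km+[S]₂).
= 3.40×(0.369+1.00) / (1.00×(0.369+3.40)) = 4.655/3.769 = 1.23.

1.23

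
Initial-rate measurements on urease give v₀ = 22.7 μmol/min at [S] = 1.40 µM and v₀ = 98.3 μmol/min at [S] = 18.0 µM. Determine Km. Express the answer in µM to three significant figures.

7.03 µM

From v = Vmax[S]/(Km+[S]), each point gives Vmax = v(Km+[S])/[S].
Equating: 22.7(Km+1.40)/1.40 = 98.3(Km+18.0)/18.0.
16.21·Km + 22.7 = 5.461·Km + 98.3, so (16.21 − 5.461)·Km = 98.3 − 22.7.
Km = 75.60/10.75 = 7.03 µM; then Vmax = 22.7(7.03+1.40)/1.40 = 137 μmol/min.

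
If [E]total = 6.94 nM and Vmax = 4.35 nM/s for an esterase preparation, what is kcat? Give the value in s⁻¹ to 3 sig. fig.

0.627 s⁻¹

kcat = Vmax/[E]total = 4.35 nM/s / 6.94 nM = 0.627 s⁻¹.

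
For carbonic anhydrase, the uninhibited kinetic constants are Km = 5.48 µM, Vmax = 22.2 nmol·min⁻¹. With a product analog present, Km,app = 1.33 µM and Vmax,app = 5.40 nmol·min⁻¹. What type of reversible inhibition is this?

uncompetitive

Both Km and Vmax decrease by the same factor (~4.11-fold) — characteristic of uncompetitive inhibition.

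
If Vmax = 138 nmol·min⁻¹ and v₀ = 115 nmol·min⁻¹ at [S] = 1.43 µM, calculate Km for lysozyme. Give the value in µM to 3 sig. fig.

0.286 µM

From v = Vmax[S]/(Km+[S]), Km = [S](Vmax − v)/v.
Km = 1.43 × (138 − 115) / 115 = 32.89/115 = 0.286 µM.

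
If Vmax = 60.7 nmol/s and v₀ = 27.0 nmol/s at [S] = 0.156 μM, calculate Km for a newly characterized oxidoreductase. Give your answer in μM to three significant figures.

v/Vmax = 27.0/60.7 = 0.4448 = [S]/(Km+[S]).
So Km + [S] = [S]/0.4448 = 0.3507 μM, giving Km = 0.3507 − 0.156 = 0.195 μM.

0.195 μM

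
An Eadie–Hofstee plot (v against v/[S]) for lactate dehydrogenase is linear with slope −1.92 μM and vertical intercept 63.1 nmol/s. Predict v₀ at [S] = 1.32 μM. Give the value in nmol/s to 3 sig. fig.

25.7 nmol/s

In the Eadie–Hofstee form v = Vmax − Km·(v/[S]), the slope is −Km and the intercept is Vmax, so Km = 1.92 μM and Vmax = 63.1 nmol/s.
v = 63.1 × 1.32/(1.92 + 1.32) = 25.7 nmol/s.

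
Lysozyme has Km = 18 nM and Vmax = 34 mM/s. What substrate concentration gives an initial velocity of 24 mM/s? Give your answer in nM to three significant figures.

Rearranging v = Vmax[S]/(Km+[S]) gives [S] = Km·v/(Vmax − v).
[S] = 18 × 24 / (34 − 24) = 432.0/10.00 = 43.2 nM.

43.2 nM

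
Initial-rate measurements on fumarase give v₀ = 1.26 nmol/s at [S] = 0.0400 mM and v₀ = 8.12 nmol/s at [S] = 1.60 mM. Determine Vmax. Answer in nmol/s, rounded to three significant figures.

In reciprocal form, 1/v = (Km/Vmax)·(1/[S]) + 1/Vmax. The two points give (1/[S], 1/v) = (25.00, 0.7937) and (0.6250, 0.1232).
Slope = (0.7937 − 0.1232)/(25.00 − 0.6250) = 0.02751; intercept = 0.7937 − 0.02751×25.00 = 0.1060.
Vmax = 1/intercept = 9.44 nmol/s; Km = slope × Vmax = 0.02751 × 9.44 = 0.260 mM.

9.44 nmol/s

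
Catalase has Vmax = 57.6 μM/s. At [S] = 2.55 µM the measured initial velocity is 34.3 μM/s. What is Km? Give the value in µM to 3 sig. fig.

v/Vmax = 34.3/57.6 = 0.5955 = [S]/(Km+[S]).
So Km + [S] = [S]/0.5955 = 4.282 µM, giving Km = 4.282 − 2.55 = 1.73 µM.

1.73 µM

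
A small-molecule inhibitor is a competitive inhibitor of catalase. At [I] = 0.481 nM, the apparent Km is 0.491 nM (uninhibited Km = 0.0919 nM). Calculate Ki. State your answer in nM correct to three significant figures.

0.111 nM

Competitive: Km,app = α·Km with α = 1 + [I]/Ki.
α = Km,app/Km = 0.491/0.0919 = 5.343.
Ki = [I]/(α − 1) = 0.481/4.343 = 0.111 nM.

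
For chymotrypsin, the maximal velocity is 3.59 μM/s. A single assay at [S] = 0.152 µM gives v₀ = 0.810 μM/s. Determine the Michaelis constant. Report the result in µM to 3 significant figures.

v/Vmax = 0.810/3.59 = 0.2256 = [S]/(Km+[S]).
So Km + [S] = [S]/0.2256 = 0.6737 µM, giving Km = 0.6737 − 0.152 = 0.522 µM.

0.522 µM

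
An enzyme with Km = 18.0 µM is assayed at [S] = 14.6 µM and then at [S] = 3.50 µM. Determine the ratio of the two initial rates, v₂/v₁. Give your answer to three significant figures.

0.363

The fractional saturations are [S]/(Km+[S]) = 14.6/32.60 = 0.4479 and 3.50/21.50 = 0.1628.
v₂/v₁ is just their ratio: 0.1628/0.4479 = 0.363.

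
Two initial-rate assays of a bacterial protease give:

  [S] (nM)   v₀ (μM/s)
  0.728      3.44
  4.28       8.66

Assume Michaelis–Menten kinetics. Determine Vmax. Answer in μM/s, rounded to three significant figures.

12.6 μM/s

From v = Vmax[S]/(Km+[S]), each point gives Vmax = v(Km+[S])/[S].
Equating: 3.44(Km+0.728)/0.728 = 8.66(Km+4.28)/4.28.
4.725·Km + 3.44 = 2.023·Km + 8.66, so (4.725 − 2.023)·Km = 8.66 − 3.44.
Km = 5.220/2.702 = 1.93 nM; then Vmax = 3.44(1.93+0.728)/0.728 = 12.6 μM/s.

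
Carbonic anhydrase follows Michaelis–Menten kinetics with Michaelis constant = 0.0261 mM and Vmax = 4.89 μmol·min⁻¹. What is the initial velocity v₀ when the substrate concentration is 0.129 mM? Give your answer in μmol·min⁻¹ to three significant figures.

4.07 μmol·min⁻¹

v = Vmax·[S]/(Km + [S]) = 4.89 × 0.129 / (0.0261 + 0.129)
  = 0.6308 / 0.1551 = 4.07 μmol·min⁻¹.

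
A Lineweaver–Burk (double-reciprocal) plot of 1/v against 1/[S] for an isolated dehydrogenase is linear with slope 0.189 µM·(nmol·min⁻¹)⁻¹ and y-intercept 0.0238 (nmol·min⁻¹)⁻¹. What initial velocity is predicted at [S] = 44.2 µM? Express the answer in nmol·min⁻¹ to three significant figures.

The y-intercept is 1/Vmax, so Vmax = 1/0.0238 = 42.0 nmol·min⁻¹.
The slope is Km/Vmax, so Km = 0.189 × 42.0 = 7.94 µM.
Then v = 42.0 × 44.2/(7.94 + 44.2) = 35.6 nmol·min⁻¹.

35.6 nmol·min⁻¹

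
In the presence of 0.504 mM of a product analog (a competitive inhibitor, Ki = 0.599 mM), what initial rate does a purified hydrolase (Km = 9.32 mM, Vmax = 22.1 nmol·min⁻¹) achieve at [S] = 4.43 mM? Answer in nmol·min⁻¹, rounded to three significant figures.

4.53 nmol·min⁻¹

α = 1 + [I]/Ki = 1 + 0.504/0.599 = 1.841.
For a competitive inhibitor, Vmax is unchanged and the apparent Km becomes α·Km: Km,app = 17.2 mM, Vmax,app = 22.1 nmol·min⁻¹.
v = Vmax,app·[S]/(Km,app + [S]) = 22.1 × 4.43/(17.2 + 4.43) = 4.53 nmol·min⁻¹.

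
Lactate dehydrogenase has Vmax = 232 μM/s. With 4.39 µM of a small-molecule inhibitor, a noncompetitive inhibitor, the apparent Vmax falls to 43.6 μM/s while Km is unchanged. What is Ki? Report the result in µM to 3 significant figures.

Noncompetitive: Vmax,app = Vmax/α with α = 1 + [I]/Ki.
α = Vmax/Vmax,app = 232/43.6 = 5.321.
Since α = 1 + [I]/Ki, [I]/Ki = 5.321 − 1 = 4.321 and Ki = 4.39/4.321 = 1.02 µM.

1.02 µM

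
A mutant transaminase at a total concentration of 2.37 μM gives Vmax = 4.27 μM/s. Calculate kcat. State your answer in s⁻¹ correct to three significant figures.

kcat = Vmax/[E]total = 4.27 μM/s / 2.37 μM = 1.80 s⁻¹.

1.80 s⁻¹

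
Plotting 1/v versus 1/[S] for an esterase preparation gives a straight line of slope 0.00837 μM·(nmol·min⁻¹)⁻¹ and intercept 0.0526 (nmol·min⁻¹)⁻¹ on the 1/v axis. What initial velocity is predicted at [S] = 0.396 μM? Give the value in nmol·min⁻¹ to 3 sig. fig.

The y-intercept is 1/Vmax, so Vmax = 1/0.0526 = 19.0 nmol·min⁻¹.
The slope is Km/Vmax, so Km = 0.00837 × 19.0 = 0.159 μM.
Then v = 19.0 × 0.396/(0.159 + 0.396) = 13.6 nmol·min⁻¹.

13.6 nmol·min⁻¹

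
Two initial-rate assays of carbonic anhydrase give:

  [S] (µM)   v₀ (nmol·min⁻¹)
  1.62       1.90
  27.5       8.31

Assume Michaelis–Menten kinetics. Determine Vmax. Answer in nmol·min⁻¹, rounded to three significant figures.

10.5 nmol·min⁻¹

From v = Vmax[S]/(Km+[S]), each point gives Vmax = v(Km+[S])/[S].
Equating: 1.90(Km+1.62)/1.62 = 8.31(Km+27.5)/27.5.
1.173·Km + 1.90 = 0.3022·Km + 8.31, so (1.173 − 0.3022)·Km = 8.31 − 1.90.
Km = 6.410/0.8707 = 7.36 µM; then Vmax = 1.90(7.36+1.62)/1.62 = 10.5 nmol·min⁻¹.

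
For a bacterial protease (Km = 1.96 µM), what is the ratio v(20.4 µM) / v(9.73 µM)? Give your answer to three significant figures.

1.10

The fractional saturations are [S]/(Km+[S]) = 9.73/11.69 = 0.8323 and 20.4/22.36 = 0.9123.
v₂/v₁ is just their ratio: 0.9123/0.8323 = 1.10.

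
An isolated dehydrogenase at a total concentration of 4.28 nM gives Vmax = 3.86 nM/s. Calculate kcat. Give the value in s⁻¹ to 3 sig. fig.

kcat = Vmax/[E]total = 3.86 nM/s / 4.28 nM = 0.902 s⁻¹.

0.902 s⁻¹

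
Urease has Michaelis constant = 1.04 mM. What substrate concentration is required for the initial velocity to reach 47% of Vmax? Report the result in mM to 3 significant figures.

0.922 mM

v/Vmax = [S]/(Km+[S]) = 0.47, so [S] = Km·0.47/(1 − 0.47) = 1.04 × 0.8868.
[S] = 0.922 mM.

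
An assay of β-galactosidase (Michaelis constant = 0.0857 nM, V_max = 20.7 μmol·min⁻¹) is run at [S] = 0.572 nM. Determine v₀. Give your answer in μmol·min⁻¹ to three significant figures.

[S]/(Km+[S]) = 0.572/0.6577 = 0.8697, the fractional saturation.
v = 0.8697 × Vmax = 0.8697 × 20.7 = 18.0 μmol·min⁻¹.

18.0 μmol·min⁻¹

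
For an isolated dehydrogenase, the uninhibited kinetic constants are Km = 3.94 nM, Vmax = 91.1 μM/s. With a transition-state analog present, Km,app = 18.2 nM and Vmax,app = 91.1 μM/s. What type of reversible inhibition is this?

competitive

Km increases (3.94 → 18.2 nM) while Vmax is unchanged — the hallmark of competitive inhibition.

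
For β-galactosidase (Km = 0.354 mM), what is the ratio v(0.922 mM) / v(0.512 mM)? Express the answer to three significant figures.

The fractional saturations are [S]/(Km+[S]) = 0.512/0.8660 = 0.5912 and 0.922/1.276 = 0.7226.
v₂/v₁ is just their ratio: 0.7226/0.5912 = 1.22.

1.22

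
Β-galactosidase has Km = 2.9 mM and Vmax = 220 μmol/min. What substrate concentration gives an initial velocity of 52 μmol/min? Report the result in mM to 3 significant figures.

The required fractional saturation is v/Vmax = 52/220 = 0.2364.
Then [S]/(Km+[S]) = 0.2364 ⇒ [S] = 2.9 × 0.2364/(1 − 0.2364) = 0.898 mM.

0.898 mM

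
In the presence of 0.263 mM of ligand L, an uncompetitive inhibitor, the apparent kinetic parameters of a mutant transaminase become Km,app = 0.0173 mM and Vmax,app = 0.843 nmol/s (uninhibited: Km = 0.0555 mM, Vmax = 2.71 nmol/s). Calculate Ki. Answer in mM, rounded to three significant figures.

0.119 mM

Uncompetitive: Vmax,app = Vmax/α (and Km,app = Km/α) with α = 1 + [I]/Ki.
α = Vmax/Vmax,app = 2.71/0.843 = 3.215.
Ki = [I]/(α − 1) = 0.263/2.215 = 0.119 mM.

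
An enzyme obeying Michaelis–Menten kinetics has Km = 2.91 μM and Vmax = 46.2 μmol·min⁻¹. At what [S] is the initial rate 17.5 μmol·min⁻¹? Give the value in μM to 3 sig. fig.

The required fractional saturation is v/Vmax = 17.5/46.2 = 0.3788.
Then [S]/(Km+[S]) = 0.3788 ⇒ [S] = 2.91 × 0.3788/(1 − 0.3788) = 1.77 μM.

1.77 μM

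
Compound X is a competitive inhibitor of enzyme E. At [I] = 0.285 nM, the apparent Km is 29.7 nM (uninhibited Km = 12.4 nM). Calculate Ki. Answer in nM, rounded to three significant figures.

0.204 nM

Competitive: Km,app = α·Km with α = 1 + [I]/Ki.
α = Km,app/Km = 29.7/12.4 = 2.395.
Since α = 1 + [I]/Ki, [I]/Ki = 2.395 − 1 = 1.395 and Ki = 0.285/1.395 = 0.204 nM.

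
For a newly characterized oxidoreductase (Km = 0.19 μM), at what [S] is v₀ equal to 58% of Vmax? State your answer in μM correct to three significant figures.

0.262 μM

v/Vmax = [S]/(Km+[S]) = 0.58, so [S] = Km·0.58/(1 − 0.58) = 0.19 × 1.381.
[S] = 0.262 μM.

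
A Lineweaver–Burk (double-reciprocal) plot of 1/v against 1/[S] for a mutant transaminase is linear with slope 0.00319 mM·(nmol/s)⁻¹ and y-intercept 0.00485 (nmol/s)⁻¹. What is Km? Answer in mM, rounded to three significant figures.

0.658 mM

y-intercept = 1/Vmax ⇒ Vmax = 206 nmol/s; slope = Km/Vmax ⇒ Km = slope × Vmax.
Km = 0.00319 × 206 = 0.658 mM.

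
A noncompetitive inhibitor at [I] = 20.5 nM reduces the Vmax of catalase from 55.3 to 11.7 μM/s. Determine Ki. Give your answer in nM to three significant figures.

5.50 nM

Noncompetitive: Vmax,app = Vmax/α with α = 1 + [I]/Ki.
α = Vmax/Vmax,app = 55.3/11.7 = 4.726.
Since α = 1 + [I]/Ki, [I]/Ki = 4.726 − 1 = 3.726 and Ki = 20.5/3.726 = 5.50 nM.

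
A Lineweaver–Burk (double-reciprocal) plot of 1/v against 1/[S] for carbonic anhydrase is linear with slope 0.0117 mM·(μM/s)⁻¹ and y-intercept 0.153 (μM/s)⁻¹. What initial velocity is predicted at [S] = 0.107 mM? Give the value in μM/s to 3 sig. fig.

3.81 μM/s

The y-intercept is 1/Vmax, so Vmax = 1/0.153 = 6.54 μM/s.
The slope is Km/Vmax, so Km = 0.0117 × 6.54 = 0.0765 mM.
Then v = 6.54 × 0.107/(0.0765 + 0.107) = 3.81 μM/s.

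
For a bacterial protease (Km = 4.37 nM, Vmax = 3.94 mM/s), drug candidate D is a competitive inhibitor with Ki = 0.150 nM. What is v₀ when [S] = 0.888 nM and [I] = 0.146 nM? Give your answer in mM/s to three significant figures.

0.368 mM/s

α = 1 + [I]/Ki = 1 + 0.146/0.150 = 1.973.
For a competitive inhibitor, Vmax is unchanged and the apparent Km becomes α·Km: Km,app = 8.62 nM, Vmax,app = 3.94 mM/s.
v = Vmax,app·[S]/(Km,app + [S]) = 3.94 × 0.888/(8.62 + 0.888) = 0.368 mM/s.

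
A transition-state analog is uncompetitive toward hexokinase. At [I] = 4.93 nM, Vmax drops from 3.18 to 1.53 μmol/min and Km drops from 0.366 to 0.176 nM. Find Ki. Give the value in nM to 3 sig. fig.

Uncompetitive: Vmax,app = Vmax/α (and Km,app = Km/α) with α = 1 + [I]/Ki.
α = Vmax/Vmax,app = 3.18/1.53 = 2.078.
Since α = 1 + [I]/Ki, [I]/Ki = 2.078 − 1 = 1.078 and Ki = 4.93/1.078 = 4.57 nM.

4.57 nM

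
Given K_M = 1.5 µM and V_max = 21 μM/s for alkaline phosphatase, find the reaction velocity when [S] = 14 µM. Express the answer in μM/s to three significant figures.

19.0 μM/s

v = Vmax·[S]/(Km + [S]) = 21 × 14 / (1.5 + 14)
  = 294.0 / 15.50 = 19.0 μM/s.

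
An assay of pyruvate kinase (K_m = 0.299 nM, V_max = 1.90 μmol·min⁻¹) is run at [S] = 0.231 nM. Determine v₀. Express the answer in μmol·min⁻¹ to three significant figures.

[S]/(Km+[S]) = 0.231/0.5300 = 0.4358, the fractional saturation.
v = 0.4358 × Vmax = 0.4358 × 1.90 = 0.828 μmol·min⁻¹.

0.828 μmol·min⁻¹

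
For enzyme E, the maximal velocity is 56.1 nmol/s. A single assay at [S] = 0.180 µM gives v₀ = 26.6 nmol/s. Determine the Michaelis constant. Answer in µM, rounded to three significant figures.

From v = Vmax[S]/(Km+[S]), Km = [S](Vmax − v)/v.
Km = 0.180 × (56.1 − 26.6) / 26.6 = 5.310/26.6 = 0.200 µM.

0.200 µM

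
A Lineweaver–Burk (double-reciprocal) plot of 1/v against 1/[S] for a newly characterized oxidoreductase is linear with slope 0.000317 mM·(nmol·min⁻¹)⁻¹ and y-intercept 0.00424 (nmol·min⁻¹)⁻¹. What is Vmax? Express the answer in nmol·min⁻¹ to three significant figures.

236 nmol·min⁻¹

The y-intercept of a Lineweaver–Burk plot equals 1/Vmax, so Vmax = 1/0.00424 = 236 nmol·min⁻¹.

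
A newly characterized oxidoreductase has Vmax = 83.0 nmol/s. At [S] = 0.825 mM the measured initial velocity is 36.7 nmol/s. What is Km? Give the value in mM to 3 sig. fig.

1.04 mM

v/Vmax = 36.7/83.0 = 0.4422 = [S]/(Km+[S]).
So Km + [S] = [S]/0.4422 = 1.866 mM, giving Km = 1.866 − 0.825 = 1.04 mM.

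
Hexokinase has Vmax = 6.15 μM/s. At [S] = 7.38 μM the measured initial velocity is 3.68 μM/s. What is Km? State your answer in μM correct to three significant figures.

4.95 μM

From v = Vmax[S]/(Km+[S]), Km = [S](Vmax − v)/v.
Km = 7.38 × (6.15 − 3.68) / 3.68 = 18.23/3.68 = 4.95 μM.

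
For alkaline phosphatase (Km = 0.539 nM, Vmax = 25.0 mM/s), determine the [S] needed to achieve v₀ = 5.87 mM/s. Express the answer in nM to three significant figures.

0.165 nM

The required fractional saturation is v/Vmax = 5.87/25.0 = 0.2348.
Then [S]/(Km+[S]) = 0.2348 ⇒ [S] = 0.539 × 0.2348/(1 − 0.2348) = 0.165 nM.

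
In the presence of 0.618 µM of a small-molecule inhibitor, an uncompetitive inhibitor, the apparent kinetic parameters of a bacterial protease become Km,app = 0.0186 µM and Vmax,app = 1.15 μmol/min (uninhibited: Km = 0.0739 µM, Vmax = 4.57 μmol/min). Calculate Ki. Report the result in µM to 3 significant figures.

0.208 µM

Uncompetitive: Vmax,app = Vmax/α (and Km,app = Km/α) with α = 1 + [I]/Ki.
α = Vmax/Vmax,app = 4.57/1.15 = 3.974.
Ki = [I]/(α − 1) = 0.618/2.974 = 0.208 µM.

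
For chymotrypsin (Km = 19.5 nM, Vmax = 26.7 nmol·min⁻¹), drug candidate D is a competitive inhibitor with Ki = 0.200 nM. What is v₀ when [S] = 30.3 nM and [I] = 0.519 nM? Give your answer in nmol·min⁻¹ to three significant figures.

8.06 nmol·min⁻¹

With α = 1 + [I]/Ki = 1 + 0.519/0.200 = 3.595, the competitive rate law is v = Vmax[S] / (αKm + [S]).
v = 26.7×30.3 / (3.595×19.5 + 30.3) = 809.0/100.4 = 8.06 nmol·min⁻¹.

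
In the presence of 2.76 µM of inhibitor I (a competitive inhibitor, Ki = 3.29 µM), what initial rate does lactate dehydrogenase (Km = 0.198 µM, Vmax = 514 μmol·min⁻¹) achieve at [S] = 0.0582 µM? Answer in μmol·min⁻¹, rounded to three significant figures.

α = 1 + [I]/Ki = 1 + 2.76/3.29 = 1.839.
For a competitive inhibitor, Vmax is unchanged and the apparent Km becomes α·Km: Km,app = 0.364 µM, Vmax,app = 514 μmol·min⁻¹.
v = Vmax,app·[S]/(Km,app + [S]) = 514 × 0.0582/(0.364 + 0.0582) = 70.8 μmol·min⁻¹.

70.8 μmol·min⁻¹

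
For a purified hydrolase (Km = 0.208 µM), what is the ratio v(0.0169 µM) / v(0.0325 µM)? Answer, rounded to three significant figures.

0.556

The fractional saturations are [S]/(Km+[S]) = 0.0325/0.2405 = 0.1351 and 0.0169/0.2249 = 0.07514.
v₂/v₁ is just their ratio: 0.07514/0.1351 = 0.556.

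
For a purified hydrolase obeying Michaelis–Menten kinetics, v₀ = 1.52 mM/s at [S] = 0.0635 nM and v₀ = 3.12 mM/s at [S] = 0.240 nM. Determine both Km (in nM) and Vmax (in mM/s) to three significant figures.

Km = 0.146 nM; Vmax = 5.02 mM/s

From v = Vmax[S]/(Km+[S]), each point gives Vmax = v(Km+[S])/[S].
Equating: 1.52(Km+0.0635)/0.0635 = 3.12(Km+0.240)/0.240.
23.94·Km + 1.52 = 13.00·Km + 3.12, so (23.94 − 13.00)·Km = 3.12 − 1.52.
Km = 1.600/10.94 = 0.146 nM; then Vmax = 1.52(0.146+0.0635)/0.0635 = 5.02 mM/s.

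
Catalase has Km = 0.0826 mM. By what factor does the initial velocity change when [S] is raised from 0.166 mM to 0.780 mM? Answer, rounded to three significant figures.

1.35

Since Vmax cancels, v₂/v₁ = [S]₂(Km+[S]₁) / [S]₁(Km+[S]₂).
= 0.780×(0.0826+0.166) / (0.166×(0.0826+0.780)) = 0.1939/0.1432 = 1.35.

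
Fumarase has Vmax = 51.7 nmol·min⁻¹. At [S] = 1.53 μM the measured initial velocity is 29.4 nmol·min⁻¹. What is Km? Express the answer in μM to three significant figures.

v/Vmax = 29.4/51.7 = 0.5687 = [S]/(Km+[S]).
So Km + [S] = [S]/0.5687 = 2.691 μM, giving Km = 2.691 − 1.53 = 1.16 μM.

1.16 μM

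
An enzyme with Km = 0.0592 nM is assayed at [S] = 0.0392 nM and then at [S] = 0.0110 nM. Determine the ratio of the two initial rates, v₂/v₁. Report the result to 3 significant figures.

Since Vmax cancels, v₂/v₁ = [S]₂(Km+[S]₁) / [S]₁(Km+[S]₂).
= 0.0110×(0.0592+0.0392) / (0.0392×(0.0592+0.0110)) = 0.001082/0.002752 = 0.393.

0.393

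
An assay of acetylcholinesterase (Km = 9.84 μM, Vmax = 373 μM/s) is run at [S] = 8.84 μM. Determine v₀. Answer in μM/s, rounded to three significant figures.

v = Vmax·[S]/(Km + [S]) = 373 × 8.84 / (9.84 + 8.84)
  = 3297 / 18.68 = 177 μM/s.

177 μM/s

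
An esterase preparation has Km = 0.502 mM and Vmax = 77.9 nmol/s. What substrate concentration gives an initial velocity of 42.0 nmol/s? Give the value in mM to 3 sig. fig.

The required fractional saturation is v/Vmax = 42.0/77.9 = 0.5392.
Then [S]/(Km+[S]) = 0.5392 ⇒ [S] = 0.502 × 0.5392/(1 − 0.5392) = 0.587 mM.

0.587 mM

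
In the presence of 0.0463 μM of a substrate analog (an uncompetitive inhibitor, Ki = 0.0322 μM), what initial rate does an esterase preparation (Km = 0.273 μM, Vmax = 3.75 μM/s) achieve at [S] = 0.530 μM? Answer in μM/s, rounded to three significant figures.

α = 1 + [I]/Ki = 1 + 0.0463/0.0322 = 2.438.
For an uncompetitive inhibitor, both parameters are divided by α, giving Vmax/α and Km/α: Km,app = 0.112 μM, Vmax,app = 1.54 μM/s.
v = Vmax,app·[S]/(Km,app + [S]) = 1.54 × 0.530/(0.112 + 0.530) = 1.27 μM/s.

1.27 μM/s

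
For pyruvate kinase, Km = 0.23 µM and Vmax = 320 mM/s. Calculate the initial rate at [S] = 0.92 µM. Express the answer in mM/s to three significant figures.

[S]/(Km+[S]) = 0.92/1.150 = 0.8000, the fractional saturation.
v = 0.8000 × Vmax = 0.8000 × 320 = 256 mM/s.

256 mM/s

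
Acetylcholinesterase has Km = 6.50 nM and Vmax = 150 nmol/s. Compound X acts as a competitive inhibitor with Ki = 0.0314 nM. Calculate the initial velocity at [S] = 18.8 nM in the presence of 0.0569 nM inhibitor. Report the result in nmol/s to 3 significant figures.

76.1 nmol/s

With α = 1 + [I]/Ki = 1 + 0.0569/0.0314 = 2.812, the competitive rate law is v = Vmax[S] / (αKm + [S]).
v = 150×18.8 / (2.812×6.50 + 18.8) = 2820/37.08 = 76.1 nmol/s.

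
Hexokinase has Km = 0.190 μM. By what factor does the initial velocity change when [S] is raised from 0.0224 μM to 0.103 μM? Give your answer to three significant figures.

3.33

The fractional saturations are [S]/(Km+[S]) = 0.0224/0.2124 = 0.1055 and 0.103/0.2930 = 0.3515.
v₂/v₁ is just their ratio: 0.3515/0.1055 = 3.33.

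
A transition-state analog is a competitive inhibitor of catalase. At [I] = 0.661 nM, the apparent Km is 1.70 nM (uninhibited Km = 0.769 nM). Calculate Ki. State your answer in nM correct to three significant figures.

0.546 nM

Competitive: Km,app = α·Km with α = 1 + [I]/Ki.
α = Km,app/Km = 1.70/0.769 = 2.211.
Since α = 1 + [I]/Ki, [I]/Ki = 2.211 − 1 = 1.211 and Ki = 0.661/1.211 = 0.546 nM.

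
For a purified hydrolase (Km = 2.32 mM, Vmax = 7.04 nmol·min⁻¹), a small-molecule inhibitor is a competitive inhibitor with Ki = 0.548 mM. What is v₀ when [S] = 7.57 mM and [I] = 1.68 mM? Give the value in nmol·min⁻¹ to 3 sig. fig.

With α = 1 + [I]/Ki = 1 + 1.68/0.548 = 4.066, the competitive rate law is v = Vmax[S] / (αKm + [S]).
v = 7.04×7.57 / (4.066×2.32 + 7.57) = 53.29/17.00 = 3.13 nmol·min⁻¹.

3.13 nmol·min⁻¹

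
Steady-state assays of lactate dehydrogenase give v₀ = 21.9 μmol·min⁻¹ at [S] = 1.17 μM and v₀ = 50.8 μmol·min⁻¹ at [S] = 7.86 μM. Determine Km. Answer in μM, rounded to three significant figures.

2.36 μM

From v = Vmax[S]/(Km+[S]), each point gives Vmax = v(Km+[S])/[S].
Equating: 21.9(Km+1.17)/1.17 = 50.8(Km+7.86)/7.86.
18.72·Km + 21.9 = 6.463·Km + 50.8, so (18.72 − 6.463)·Km = 50.8 − 21.9.
Km = 28.90/12.25 = 2.36 μM; then Vmax = 21.9(2.36+1.17)/1.17 = 66.0 μmol·min⁻¹.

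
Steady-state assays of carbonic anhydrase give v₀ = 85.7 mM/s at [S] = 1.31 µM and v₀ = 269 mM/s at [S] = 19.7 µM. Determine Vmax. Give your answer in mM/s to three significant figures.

317 mM/s

In reciprocal form, 1/v = (Km/Vmax)·(1/[S]) + 1/Vmax. The two points give (1/[S], 1/v) = (0.7634, 0.01167) and (0.05076, 0.003717).
Slope = (0.01167 − 0.003717)/(0.7634 − 0.05076) = 0.01116; intercept = 0.01167 − 0.01116×0.7634 = 0.003151.
Vmax = 1/intercept = 317 mM/s; Km = slope × Vmax = 0.01116 × 317 = 3.54 µM.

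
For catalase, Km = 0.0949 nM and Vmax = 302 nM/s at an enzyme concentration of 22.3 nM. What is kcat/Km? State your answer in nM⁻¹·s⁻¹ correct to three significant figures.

kcat = Vmax/[E]total = 302/22.3 = 13.5 s⁻¹.
kcat/Km = 13.5/0.0949 = 143 nM⁻¹·s⁻¹.

143 nM⁻¹·s⁻¹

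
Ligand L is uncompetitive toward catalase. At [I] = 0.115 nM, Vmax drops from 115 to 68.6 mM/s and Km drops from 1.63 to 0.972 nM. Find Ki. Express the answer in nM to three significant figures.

Uncompetitive: Vmax,app = Vmax/α (and Km,app = Km/α) with α = 1 + [I]/Ki.
α = Vmax/Vmax,app = 115/68.6 = 1.676.
Since α = 1 + [I]/Ki, [I]/Ki = 1.676 − 1 = 0.6764 and Ki = 0.115/0.6764 = 0.170 nM.

0.170 nM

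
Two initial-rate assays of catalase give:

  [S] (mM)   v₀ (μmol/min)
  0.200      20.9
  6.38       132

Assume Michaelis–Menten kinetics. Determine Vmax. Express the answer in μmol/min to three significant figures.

From v = Vmax[S]/(Km+[S]), each point gives Vmax = v(Km+[S])/[S].
Equating: 20.9(Km+0.200)/0.200 = 132(Km+6.38)/6.38.
104.5·Km + 20.9 = 20.69·Km + 132, so (104.5 − 20.69)·Km = 132 − 20.9.
Km = 111.1/83.81 = 1.33 mM; then Vmax = 20.9(1.33+0.200)/0.200 = 159 μmol/min.

159 μmol/min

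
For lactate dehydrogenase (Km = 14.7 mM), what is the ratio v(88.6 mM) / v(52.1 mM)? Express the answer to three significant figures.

1.10

Since Vmax cancels, v₂/v₁ = [S]₂(Km+[S]₁) / [S]₁(Km+[S]₂).
= 88.6×(14.7+52.1) / (52.1×(14.7+88.6)) = 5918/5382 = 1.10.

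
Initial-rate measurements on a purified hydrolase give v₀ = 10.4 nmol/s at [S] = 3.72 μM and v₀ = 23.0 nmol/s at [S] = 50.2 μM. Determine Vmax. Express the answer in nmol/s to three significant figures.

From v = Vmax[S]/(Km+[S]), each point gives Vmax = v(Km+[S])/[S].
Equating: 10.4(Km+3.72)/3.72 = 23.0(Km+50.2)/50.2.
2.796·Km + 10.4 = 0.4582·Km + 23.0, so (2.796 − 0.4582)·Km = 23.0 − 10.4.
Km = 12.60/2.338 = 5.39 μM; then Vmax = 10.4(5.39+3.72)/3.72 = 25.5 nmol/s.

25.5 nmol/s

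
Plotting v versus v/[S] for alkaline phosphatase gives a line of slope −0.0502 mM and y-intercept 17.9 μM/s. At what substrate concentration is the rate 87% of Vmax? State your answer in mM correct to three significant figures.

0.336 mM

The Eadie–Hofstee slope gives Km = 0.0502 mM (slope = −Km).
v/Vmax = [S]/(Km+[S]) = 0.87 ⇒ [S] = Km·0.87/(1−0.87) = 0.0502 × 6.692 = 0.336 mM.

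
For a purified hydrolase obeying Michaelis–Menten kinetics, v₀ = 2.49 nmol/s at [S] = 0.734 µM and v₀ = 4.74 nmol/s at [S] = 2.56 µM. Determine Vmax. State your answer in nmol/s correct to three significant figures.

From v = Vmax[S]/(Km+[S]), each point gives Vmax = v(Km+[S])/[S].
Equating: 2.49(Km+0.734)/0.734 = 4.74(Km+2.56)/2.56.
3.392·Km + 2.49 = 1.852·Km + 4.74, so (3.392 − 1.852)·Km = 4.74 − 2.49.
Km = 2.250/1.541 = 1.46 µM; then Vmax = 2.49(1.46+0.734)/0.734 = 7.44 nmol/s.

7.44 nmol/s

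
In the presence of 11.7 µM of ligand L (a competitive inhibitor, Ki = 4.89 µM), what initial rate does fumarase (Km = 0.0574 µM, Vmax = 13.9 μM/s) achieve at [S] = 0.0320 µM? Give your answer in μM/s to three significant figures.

1.96 μM/s

α = 1 + [I]/Ki = 1 + 11.7/4.89 = 3.393.
For a competitive inhibitor, Vmax is unchanged and the apparent Km becomes α·Km: Km,app = 0.195 µM, Vmax,app = 13.9 μM/s.
v = Vmax,app·[S]/(Km,app + [S]) = 13.9 × 0.0320/(0.195 + 0.0320) = 1.96 μM/s.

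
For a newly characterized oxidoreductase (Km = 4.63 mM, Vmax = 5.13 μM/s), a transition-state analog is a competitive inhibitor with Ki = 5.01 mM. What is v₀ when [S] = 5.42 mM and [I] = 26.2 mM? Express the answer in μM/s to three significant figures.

0.812 μM/s

With α = 1 + [I]/Ki = 1 + 26.2/5.01 = 6.230, the competitive rate law is v = Vmax[S] / (αKm + [S]).
v = 5.13×5.42 / (6.230×4.63 + 5.42) = 27.80/34.26 = 0.812 μM/s.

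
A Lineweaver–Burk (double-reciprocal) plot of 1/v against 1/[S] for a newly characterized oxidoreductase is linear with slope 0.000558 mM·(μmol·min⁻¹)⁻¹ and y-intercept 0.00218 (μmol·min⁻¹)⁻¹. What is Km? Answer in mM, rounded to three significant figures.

y-intercept = 1/Vmax ⇒ Vmax = 459 μmol·min⁻¹; slope = Km/Vmax ⇒ Km = slope × Vmax.
Km = 0.000558 × 459 = 0.256 mM.

0.256 mM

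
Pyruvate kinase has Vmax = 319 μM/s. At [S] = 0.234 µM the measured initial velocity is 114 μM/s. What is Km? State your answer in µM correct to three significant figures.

v/Vmax = 114/319 = 0.3574 = [S]/(Km+[S]).
So Km + [S] = [S]/0.3574 = 0.6548 µM, giving Km = 0.6548 − 0.234 = 0.421 µM.

0.421 µM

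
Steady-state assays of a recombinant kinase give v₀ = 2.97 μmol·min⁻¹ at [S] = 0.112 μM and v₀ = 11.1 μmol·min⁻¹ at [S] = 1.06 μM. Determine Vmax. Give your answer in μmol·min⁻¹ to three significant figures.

16.4 μmol·min⁻¹

In reciprocal form, 1/v = (Km/Vmax)·(1/[S]) + 1/Vmax. The two points give (1/[S], 1/v) = (8.929, 0.3367) and (0.9434, 0.09009).
Slope = (0.3367 − 0.09009)/(8.929 − 0.9434) = 0.03088; intercept = 0.3367 − 0.03088×8.929 = 0.06095.
Vmax = 1/intercept = 16.4 μmol·min⁻¹; Km = slope × Vmax = 0.03088 × 16.4 = 0.507 μM.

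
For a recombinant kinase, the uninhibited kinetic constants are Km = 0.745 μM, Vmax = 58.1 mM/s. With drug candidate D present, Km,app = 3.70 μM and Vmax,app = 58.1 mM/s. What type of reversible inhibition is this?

competitive

Km increases (0.745 → 3.70 μM) while Vmax is unchanged — the hallmark of competitive inhibition.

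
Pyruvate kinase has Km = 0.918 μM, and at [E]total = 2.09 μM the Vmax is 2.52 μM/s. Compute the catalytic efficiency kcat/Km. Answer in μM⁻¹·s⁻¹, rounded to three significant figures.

kcat = Vmax/[E]total = 2.52/2.09 = 1.21 s⁻¹.
kcat/Km = 1.21/0.918 = 1.31 μM⁻¹·s⁻¹.

1.31 μM⁻¹·s⁻¹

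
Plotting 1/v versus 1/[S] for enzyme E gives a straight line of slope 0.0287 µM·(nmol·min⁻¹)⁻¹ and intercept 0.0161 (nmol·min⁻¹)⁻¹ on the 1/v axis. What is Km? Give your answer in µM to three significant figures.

1.78 µM

y-intercept = 1/Vmax ⇒ Vmax = 62.1 nmol·min⁻¹; slope = Km/Vmax ⇒ Km = slope × Vmax.
Km = 0.0287 × 62.1 = 1.78 µM.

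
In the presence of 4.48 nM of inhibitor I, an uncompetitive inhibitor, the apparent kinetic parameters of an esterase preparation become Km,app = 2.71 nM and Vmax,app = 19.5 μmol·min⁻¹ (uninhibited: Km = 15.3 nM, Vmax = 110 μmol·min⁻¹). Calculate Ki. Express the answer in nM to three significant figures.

0.965 nM

Uncompetitive: Vmax,app = Vmax/α (and Km,app = Km/α) with α = 1 + [I]/Ki.
α = Vmax/Vmax,app = 110/19.5 = 5.641.
Ki = [I]/(α − 1) = 4.48/4.641 = 0.965 nM.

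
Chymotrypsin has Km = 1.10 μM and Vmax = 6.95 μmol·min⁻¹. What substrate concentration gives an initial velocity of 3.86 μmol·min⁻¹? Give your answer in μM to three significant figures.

1.37 μM

Rearranging v = Vmax[S]/(Km+[S]) gives [S] = Km·v/(Vmax − v).
[S] = 1.10 × 3.86 / (6.95 − 3.86) = 4.246/3.090 = 1.37 μM.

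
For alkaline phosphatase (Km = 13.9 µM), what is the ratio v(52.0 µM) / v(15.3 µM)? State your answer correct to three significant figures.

Since Vmax cancels, v₂/v₁ = [S]₂(Km+[S]₁) / [S]₁(Km+[S]₂).
= 52.0×(13.9+15.3) / (15.3×(13.9+52.0)) = 1518/1008 = 1.51.

1.51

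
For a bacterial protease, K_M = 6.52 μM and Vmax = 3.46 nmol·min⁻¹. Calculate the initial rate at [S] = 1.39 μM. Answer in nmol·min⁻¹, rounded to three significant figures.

0.608 nmol·min⁻¹

v = Vmax·[S]/(Km + [S]) = 3.46 × 1.39 / (6.52 + 1.39)
  = 4.809 / 7.910 = 0.608 nmol·min⁻¹.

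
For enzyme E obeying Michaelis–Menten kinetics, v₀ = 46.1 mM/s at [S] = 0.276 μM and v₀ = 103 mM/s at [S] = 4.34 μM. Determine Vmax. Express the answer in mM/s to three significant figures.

112 mM/s

In reciprocal form, 1/v = (Km/Vmax)·(1/[S]) + 1/Vmax. The two points give (1/[S], 1/v) = (3.623, 0.02169) and (0.2304, 0.009709).
Slope = (0.02169 − 0.009709)/(3.623 − 0.2304) = 0.003532; intercept = 0.02169 − 0.003532×3.623 = 0.008895.
Vmax = 1/intercept = 112 mM/s; Km = slope × Vmax = 0.003532 × 112 = 0.397 μM.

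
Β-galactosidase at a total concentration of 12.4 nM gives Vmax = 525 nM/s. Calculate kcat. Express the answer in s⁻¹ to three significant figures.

kcat = Vmax/[E]total = 525 nM/s / 12.4 nM = 42.3 s⁻¹.

42.3 s⁻¹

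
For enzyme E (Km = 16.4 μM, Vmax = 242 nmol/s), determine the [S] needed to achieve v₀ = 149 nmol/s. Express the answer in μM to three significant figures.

26.3 μM

Rearranging v = Vmax[S]/(Km+[S]) gives [S] = Km·v/(Vmax − v).
[S] = 16.4 × 149 / (242 − 149) = 2444/93.00 = 26.3 μM.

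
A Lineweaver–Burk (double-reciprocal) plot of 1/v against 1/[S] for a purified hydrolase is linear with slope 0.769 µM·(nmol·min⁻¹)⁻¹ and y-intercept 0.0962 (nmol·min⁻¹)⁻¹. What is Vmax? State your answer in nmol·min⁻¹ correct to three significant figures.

The y-intercept of a Lineweaver–Burk plot equals 1/Vmax, so Vmax = 1/0.0962 = 10.4 nmol·min⁻¹.

10.4 nmol·min⁻¹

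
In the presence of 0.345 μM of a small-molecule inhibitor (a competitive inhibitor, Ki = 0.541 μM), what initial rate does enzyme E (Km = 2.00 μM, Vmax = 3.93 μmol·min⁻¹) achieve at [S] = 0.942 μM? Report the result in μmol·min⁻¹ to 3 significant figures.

With α = 1 + [I]/Ki = 1 + 0.345/0.541 = 1.638, the competitive rate law is v = Vmax[S] / (αKm + [S]).
v = 3.93×0.942 / (1.638×2.00 + 0.942) = 3.702/4.217 = 0.878 μmol·min⁻¹.

0.878 μmol·min⁻¹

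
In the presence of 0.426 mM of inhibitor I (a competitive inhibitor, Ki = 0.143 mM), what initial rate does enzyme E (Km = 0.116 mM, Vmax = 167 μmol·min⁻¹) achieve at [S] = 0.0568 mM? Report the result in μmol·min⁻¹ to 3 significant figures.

α = 1 + [I]/Ki = 1 + 0.426/0.143 = 3.979.
For a competitive inhibitor, Vmax is unchanged and the apparent Km becomes α·Km: Km,app = 0.462 mM, Vmax,app = 167 μmol·min⁻¹.
v = Vmax,app·[S]/(Km,app + [S]) = 167 × 0.0568/(0.462 + 0.0568) = 18.3 μmol·min⁻¹.

18.3 μmol·min⁻¹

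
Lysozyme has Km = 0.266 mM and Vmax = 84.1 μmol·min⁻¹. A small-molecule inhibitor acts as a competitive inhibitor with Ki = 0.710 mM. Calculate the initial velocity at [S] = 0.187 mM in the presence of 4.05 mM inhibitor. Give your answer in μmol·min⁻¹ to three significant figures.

7.98 μmol·min⁻¹

α = 1 + [I]/Ki = 1 + 4.05/0.710 = 6.704.
For a competitive inhibitor, Vmax is unchanged and the apparent Km becomes α·Km: Km,app = 1.78 mM, Vmax,app = 84.1 μmol·min⁻¹.
v = Vmax,app·[S]/(Km,app + [S]) = 84.1 × 0.187/(1.78 + 0.187) = 7.98 μmol·min⁻¹.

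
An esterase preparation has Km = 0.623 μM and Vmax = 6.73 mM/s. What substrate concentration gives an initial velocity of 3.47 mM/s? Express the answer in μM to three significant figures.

The required fractional saturation is v/Vmax = 3.47/6.73 = 0.5156.
Then [S]/(Km+[S]) = 0.5156 ⇒ [S] = 0.623 × 0.5156/(1 − 0.5156) = 0.663 μM.

0.663 μM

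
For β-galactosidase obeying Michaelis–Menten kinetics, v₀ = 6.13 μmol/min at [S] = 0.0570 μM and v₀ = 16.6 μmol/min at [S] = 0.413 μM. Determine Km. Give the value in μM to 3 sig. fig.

0.155 μM

In reciprocal form, 1/v = (Km/Vmax)·(1/[S]) + 1/Vmax. The two points give (1/[S], 1/v) = (17.54, 0.1631) and (2.421, 0.06024).
Slope = (0.1631 − 0.06024)/(17.54 − 2.421) = 0.006804; intercept = 0.1631 − 0.006804×17.54 = 0.04377.
Vmax = 1/intercept = 22.8 μmol/min; Km = slope × Vmax = 0.006804 × 22.8 = 0.155 μM.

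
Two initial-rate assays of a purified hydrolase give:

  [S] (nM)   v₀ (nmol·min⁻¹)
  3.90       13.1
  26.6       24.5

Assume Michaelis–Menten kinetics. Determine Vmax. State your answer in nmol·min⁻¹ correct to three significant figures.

From v = Vmax[S]/(Km+[S]), each point gives Vmax = v(Km+[S])/[S].
Equating: 13.1(Km+3.90)/3.90 = 24.5(Km+26.6)/26.6.
3.359·Km + 13.1 = 0.9211·Km + 24.5, so (3.359 − 0.9211)·Km = 24.5 − 13.1.
Km = 11.40/2.438 = 4.68 nM; then Vmax = 13.1(4.68+3.90)/3.90 = 28.8 nmol·min⁻¹.

28.8 nmol·min⁻¹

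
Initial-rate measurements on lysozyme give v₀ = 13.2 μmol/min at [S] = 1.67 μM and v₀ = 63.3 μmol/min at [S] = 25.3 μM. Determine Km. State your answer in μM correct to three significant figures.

9.27 μM

From v = Vmax[S]/(Km+[S]), each point gives Vmax = v(Km+[S])/[S].
Equating: 13.2(Km+1.67)/1.67 = 63.3(Km+25.3)/25.3.
7.904·Km + 13.2 = 2.502·Km + 63.3, so (7.904 − 2.502)·Km = 63.3 − 13.2.
Km = 50.10/5.402 = 9.27 μM; then Vmax = 13.2(9.27+1.67)/1.67 = 86.5 μmol/min.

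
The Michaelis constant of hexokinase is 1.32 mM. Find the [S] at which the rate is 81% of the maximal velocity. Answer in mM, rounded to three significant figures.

v/Vmax = [S]/(Km+[S]) = 0.81, so [S] = Km·0.81/(1 − 0.81) = 1.32 × 4.263.
[S] = 5.63 mM.

5.63 mM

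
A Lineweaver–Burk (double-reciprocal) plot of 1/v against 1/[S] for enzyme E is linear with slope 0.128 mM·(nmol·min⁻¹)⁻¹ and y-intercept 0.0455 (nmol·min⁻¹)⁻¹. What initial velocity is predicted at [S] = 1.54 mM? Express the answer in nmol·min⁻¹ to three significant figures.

The y-intercept is 1/Vmax, so Vmax = 1/0.0455 = 22.0 nmol·min⁻¹.
The slope is Km/Vmax, so Km = 0.128 × 22.0 = 2.81 mM.
Then v = 22.0 × 1.54/(2.81 + 1.54) = 7.78 nmol·min⁻¹.

7.78 nmol·min⁻¹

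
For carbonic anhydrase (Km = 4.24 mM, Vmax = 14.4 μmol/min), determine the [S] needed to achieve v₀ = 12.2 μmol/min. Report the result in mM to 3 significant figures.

23.5 mM

The required fractional saturation is v/Vmax = 12.2/14.4 = 0.8472.
Then [S]/(Km+[S]) = 0.8472 ⇒ [S] = 4.24 × 0.8472/(1 − 0.8472) = 23.5 mM.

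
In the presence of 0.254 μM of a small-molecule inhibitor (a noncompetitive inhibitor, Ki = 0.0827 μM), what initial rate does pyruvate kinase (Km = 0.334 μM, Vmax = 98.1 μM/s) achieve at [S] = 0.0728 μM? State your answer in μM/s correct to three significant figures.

With α = 1 + [I]/Ki = 1 + 0.254/0.0827 = 4.071, the noncompetitive rate law is v = (Vmax/α)·[S] / (Km + [S]).
v = (98.1/4.071)×0.0728 / (0.334 + 0.0728) = 1.754/0.4068 = 4.31 μM/s.

4.31 μM/s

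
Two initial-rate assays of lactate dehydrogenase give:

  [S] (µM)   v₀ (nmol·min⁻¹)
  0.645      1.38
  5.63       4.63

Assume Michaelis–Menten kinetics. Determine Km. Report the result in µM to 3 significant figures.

From v = Vmax[S]/(Km+[S]), each point gives Vmax = v(Km+[S])/[S].
Equating: 1.38(Km+0.645)/0.645 = 4.63(Km+5.63)/5.63.
2.140·Km + 1.38 = 0.8224·Km + 4.63, so (2.140 − 0.8224)·Km = 4.63 − 1.38.
Km = 3.250/1.317 = 2.47 µM; then Vmax = 1.38(2.47+0.645)/0.645 = 6.66 nmol·min⁻¹.

2.47 µM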